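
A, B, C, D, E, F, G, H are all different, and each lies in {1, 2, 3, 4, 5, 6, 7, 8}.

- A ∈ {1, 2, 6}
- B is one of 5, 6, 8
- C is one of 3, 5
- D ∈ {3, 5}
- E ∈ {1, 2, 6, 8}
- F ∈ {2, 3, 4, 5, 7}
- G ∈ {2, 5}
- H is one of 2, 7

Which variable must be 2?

The 8 variables draw from only 8 values {1, 2, 3, 4, 5, 6, 7, 8}, so each is used; only F can be 4, hence F = 4.
The 7 still-open variables draw from only 7 values {1, 2, 3, 5, 6, 7, 8}, so each is used; only H can be 7, hence H = 7.
C and D between them cover only {3, 5} — a naked pair. Remove those values from B, G.
So 2 goes to G.

G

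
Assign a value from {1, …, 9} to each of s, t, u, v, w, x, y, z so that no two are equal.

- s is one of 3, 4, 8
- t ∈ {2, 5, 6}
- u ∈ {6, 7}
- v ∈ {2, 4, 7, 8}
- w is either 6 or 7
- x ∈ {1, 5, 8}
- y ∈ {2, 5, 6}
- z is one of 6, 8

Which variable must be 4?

The 8 variables draw from only 8 values {1, 2, 3, 4, 5, 6, 7, 8}, so each is used; only x can be 1, hence x = 1.
The 7 still-open variables draw from only 7 values {2, 3, 4, 5, 6, 7, 8}, so each is used; only s can be 3, hence s = 3.
The 6 still-open variables draw from only 6 values {2, 4, 5, 6, 7, 8}, so each is used; only v can be 4, hence v = 4.

v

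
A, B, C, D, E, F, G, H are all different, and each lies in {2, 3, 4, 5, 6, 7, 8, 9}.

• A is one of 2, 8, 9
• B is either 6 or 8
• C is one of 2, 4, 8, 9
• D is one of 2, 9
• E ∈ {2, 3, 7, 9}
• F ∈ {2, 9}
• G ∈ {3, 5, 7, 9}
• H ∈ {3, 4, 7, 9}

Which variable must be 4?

C

The 8 variables draw from only 8 values {2, 3, 4, 5, 6, 7, 8, 9}, so each is used; only G can be 5, hence G = 5.
The 7 still-open variables together cover exactly {2, 3, 4, 6, 7, 8, 9} — 7 values for 7 variables — and 6 appears only in B's list, so B = 6.
D and F share exactly the 2 values {2, 9}; by pigeonhole those values go to them, so strike 2, 9 from A, C, E, H.
A must be 8 (only option left). Strike 8 from C.
So 4 goes to C.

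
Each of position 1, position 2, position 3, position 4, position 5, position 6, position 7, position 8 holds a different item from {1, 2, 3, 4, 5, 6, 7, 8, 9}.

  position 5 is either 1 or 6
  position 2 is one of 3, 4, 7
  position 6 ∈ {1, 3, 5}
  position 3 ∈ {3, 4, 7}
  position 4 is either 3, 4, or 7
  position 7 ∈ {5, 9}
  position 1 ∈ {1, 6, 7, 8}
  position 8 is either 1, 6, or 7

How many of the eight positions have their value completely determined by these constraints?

3

The 8 variables draw from only 8 values {1, 3, 4, 5, 6, 7, 8, 9}, so each is used; only position 1 can be 8, hence position 1 = 8.
The 7 still-open variables draw from only 7 values {1, 3, 4, 5, 6, 7, 9}, so each is used; only position 7 can be 9, hence position 7 = 9.
Among the 6 still-open variables, 5 fits only position 6 (and all 6 values in {1, 3, 4, 5, 6, 7} must be used), so position 6 = 5.
position 2, position 3, position 4 share exactly the 3 values {3, 4, 7}; by pigeonhole those values go to them, so strike 3, 4, 7 from position 8.
Determined: position 1=8, position 6=5, position 7=9. The other positions each still have more than one consistent value. That makes 3.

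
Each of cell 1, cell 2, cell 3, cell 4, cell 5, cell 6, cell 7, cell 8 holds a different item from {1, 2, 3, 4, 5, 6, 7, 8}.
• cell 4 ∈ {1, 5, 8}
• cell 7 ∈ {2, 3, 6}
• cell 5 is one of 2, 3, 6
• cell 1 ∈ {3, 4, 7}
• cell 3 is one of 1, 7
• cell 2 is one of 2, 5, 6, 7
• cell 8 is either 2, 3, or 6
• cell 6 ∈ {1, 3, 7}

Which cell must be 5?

The 8 variables together cover exactly {1, 2, 3, 4, 5, 6, 7, 8} — 8 values for 8 variables — and 4 appears only in cell 1's list, so cell 1 = 4.
The 7 still-open variables draw from only 7 values {1, 2, 3, 5, 6, 7, 8}, so each is used; only cell 4 can be 8, hence cell 4 = 8.
Among the 6 still-open variables, 5 fits only cell 2 (and all 6 values in {1, 2, 3, 5, 6, 7} must be used), so cell 2 = 5.

cell 2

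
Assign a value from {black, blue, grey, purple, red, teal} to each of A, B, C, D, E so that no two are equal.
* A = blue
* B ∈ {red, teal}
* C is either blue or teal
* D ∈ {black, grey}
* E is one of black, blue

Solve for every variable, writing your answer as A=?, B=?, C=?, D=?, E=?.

A's domain is down to {blue}, so A = blue. So C, E can't be blue.
C has just one choice, so C = teal. Strike teal from B.
E has just one choice, so E = black. So D can't be black.
That leaves B = red.
D's domain is down to {grey}, so D = grey.

A=blue, B=red, C=teal, D=grey, E=black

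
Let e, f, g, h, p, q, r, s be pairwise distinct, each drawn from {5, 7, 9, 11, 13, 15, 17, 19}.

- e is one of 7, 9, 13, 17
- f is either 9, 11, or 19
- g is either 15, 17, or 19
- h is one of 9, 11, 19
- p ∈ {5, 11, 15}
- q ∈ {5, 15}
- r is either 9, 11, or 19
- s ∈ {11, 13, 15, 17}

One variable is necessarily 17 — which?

g

The 8 variables together cover exactly {5, 7, 9, 11, 13, 15, 17, 19} — 8 values for 8 variables — and 7 appears only in e's list, so e = 7.
Among the 7 still-open variables, 13 fits only s (and all 7 values in {5, 9, 11, 13, 15, 17, 19} must be used), so s = 13.
The 6 still-open variables draw from only 6 values {5, 9, 11, 15, 17, 19}, so each is used; only g can be 17, hence g = 17.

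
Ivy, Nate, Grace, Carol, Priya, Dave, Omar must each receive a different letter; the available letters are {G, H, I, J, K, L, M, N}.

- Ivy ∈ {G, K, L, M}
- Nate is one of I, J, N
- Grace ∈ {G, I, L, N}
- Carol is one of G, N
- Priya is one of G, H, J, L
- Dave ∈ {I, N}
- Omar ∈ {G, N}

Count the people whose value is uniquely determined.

4

Carol and Omar between them cover only {G, N} — a naked pair. Remove those values from Ivy, Nate, Grace, Priya, Dave.
Dave's domain is down to {I}, so Dave = I. Remove I from Nate, Grace.
Nate has just one choice, so Nate = J. Eliminate J elsewhere: Priya.
Grace must be L (only option left). Remove L from Ivy, Priya.
Priya has just one choice, so Priya = H.
Determined: Nate=J, Grace=L, Priya=H, Dave=I. The other people each still have more than one consistent value. That makes 4.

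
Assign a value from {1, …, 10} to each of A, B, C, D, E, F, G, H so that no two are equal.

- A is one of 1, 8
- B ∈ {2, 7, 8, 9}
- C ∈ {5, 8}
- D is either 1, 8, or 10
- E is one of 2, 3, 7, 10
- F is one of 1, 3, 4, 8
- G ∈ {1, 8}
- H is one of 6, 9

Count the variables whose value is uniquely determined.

A and G share exactly the 2 values {1, 8}; by pigeonhole those values go to them, so strike 1, 8 from B, C, D, F.
C has just one choice, so C = 5.
D's domain is down to {10}, so D = 10. Eliminate 10 elsewhere: E.
Determined: C=5, D=10. The other variables each still have more than one consistent value. That makes 2.

2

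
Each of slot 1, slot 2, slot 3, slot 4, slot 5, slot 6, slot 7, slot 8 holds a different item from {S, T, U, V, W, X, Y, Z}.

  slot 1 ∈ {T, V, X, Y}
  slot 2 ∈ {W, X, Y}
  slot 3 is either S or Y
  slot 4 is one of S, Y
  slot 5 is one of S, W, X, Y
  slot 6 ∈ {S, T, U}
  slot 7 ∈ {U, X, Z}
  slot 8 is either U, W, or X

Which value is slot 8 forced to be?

U

Among the 8 variables, V fits only slot 1 (and all 8 values in {S, T, U, V, W, X, Y, Z} must be used), so slot 1 = V.
The 7 still-open variables together cover exactly {S, T, U, W, X, Y, Z} — 7 values for 7 variables — and T appears only in slot 6's list, so slot 6 = T.
The 6 still-open variables draw from only 6 values {S, U, W, X, Y, Z}, so each is used; only slot 7 can be Z, hence slot 7 = Z.
The 5 still-open variables draw from only 5 values {S, U, W, X, Y}, so each is used; only slot 8 can be U, hence slot 8 = U.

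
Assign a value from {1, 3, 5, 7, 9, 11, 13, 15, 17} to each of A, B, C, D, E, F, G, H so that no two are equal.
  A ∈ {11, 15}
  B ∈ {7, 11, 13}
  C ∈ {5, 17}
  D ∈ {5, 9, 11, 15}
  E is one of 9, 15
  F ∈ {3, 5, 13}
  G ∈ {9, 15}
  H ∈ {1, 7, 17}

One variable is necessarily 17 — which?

E and G share exactly the 2 values {9, 15}; by pigeonhole those values go to them, so strike 9, 15 from A, D.
A's domain is down to {11}, so A = 11. So B, D can't be 11.
That leaves D = 5. Remove 5 from C, F.
So 17 goes to C.

C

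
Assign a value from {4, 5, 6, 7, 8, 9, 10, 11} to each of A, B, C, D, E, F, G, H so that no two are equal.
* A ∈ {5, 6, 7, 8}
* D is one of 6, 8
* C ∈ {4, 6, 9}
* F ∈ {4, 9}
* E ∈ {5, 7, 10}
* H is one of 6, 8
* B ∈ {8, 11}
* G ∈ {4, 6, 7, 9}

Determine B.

11

The 8 variables draw from only 8 values {4, 5, 6, 7, 8, 9, 10, 11}, so each is used; only E can be 10, hence E = 10.
The 7 still-open variables draw from only 7 values {4, 5, 6, 7, 8, 9, 11}, so each is used; only A can be 5, hence A = 5.
The 6 still-open variables draw from only 6 values {4, 6, 7, 8, 9, 11}, so each is used; only G can be 7, hence G = 7.
The 5 still-open variables together cover exactly {4, 6, 8, 9, 11} — 5 values for 5 variables — and 11 appears only in B's list, so B = 11.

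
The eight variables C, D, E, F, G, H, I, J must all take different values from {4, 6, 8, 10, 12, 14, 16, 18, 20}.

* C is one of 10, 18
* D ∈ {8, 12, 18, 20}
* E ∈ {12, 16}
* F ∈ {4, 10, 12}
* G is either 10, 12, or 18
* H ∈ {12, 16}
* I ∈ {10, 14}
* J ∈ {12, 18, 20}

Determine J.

20

Among the 8 variables, 4 fits only F (and all 8 values in {4, 8, 10, 12, 14, 16, 18, 20} must be used), so F = 4.
The 7 still-open variables together cover exactly {8, 10, 12, 14, 16, 18, 20} — 7 values for 7 variables — and 8 appears only in D's list, so D = 8.
The 6 still-open variables together cover exactly {10, 12, 14, 16, 18, 20} — 6 values for 6 variables — and 14 appears only in I's list, so I = 14.
The 5 still-open variables together cover exactly {10, 12, 16, 18, 20} — 5 values for 5 variables — and 20 appears only in J's list, so J = 20.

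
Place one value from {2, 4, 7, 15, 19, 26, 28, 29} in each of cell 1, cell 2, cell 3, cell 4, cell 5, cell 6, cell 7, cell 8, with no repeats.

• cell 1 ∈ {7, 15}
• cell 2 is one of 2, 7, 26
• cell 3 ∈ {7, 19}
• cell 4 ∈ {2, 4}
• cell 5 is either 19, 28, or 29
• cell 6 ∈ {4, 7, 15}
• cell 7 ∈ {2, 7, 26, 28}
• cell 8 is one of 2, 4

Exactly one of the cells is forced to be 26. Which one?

The 8 variables draw from only 8 values {2, 4, 7, 15, 19, 26, 28, 29}, so each is used; only cell 5 can be 29, hence cell 5 = 29.
Among the 7 still-open variables, 19 fits only cell 3 (and all 7 values in {2, 4, 7, 15, 19, 26, 28} must be used), so cell 3 = 19.
Among the 6 still-open variables, 28 fits only cell 7 (and all 6 values in {2, 4, 7, 15, 26, 28} must be used), so cell 7 = 28.
Among the 5 still-open variables, 26 fits only cell 2 (and all 5 values in {2, 4, 7, 15, 26} must be used), so cell 2 = 26.

cell 2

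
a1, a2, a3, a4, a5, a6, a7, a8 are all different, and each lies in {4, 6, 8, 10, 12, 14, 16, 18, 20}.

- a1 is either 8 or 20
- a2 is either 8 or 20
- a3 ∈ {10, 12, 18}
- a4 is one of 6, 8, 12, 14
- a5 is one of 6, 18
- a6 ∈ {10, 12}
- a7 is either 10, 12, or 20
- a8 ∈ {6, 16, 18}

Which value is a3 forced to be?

The 8 variables draw from only 8 values {6, 8, 10, 12, 14, 16, 18, 20}, so each is used; only a4 can be 14, hence a4 = 14.
The 7 still-open variables together cover exactly {6, 8, 10, 12, 16, 18, 20} — 7 values for 7 variables — and 16 appears only in a8's list, so a8 = 16.
The 6 still-open variables draw from only 6 values {6, 8, 10, 12, 18, 20}, so each is used; only a5 can be 6, hence a5 = 6.
Among the 5 still-open variables, 18 fits only a3 (and all 5 values in {8, 10, 12, 18, 20} must be used), so a3 = 18.

18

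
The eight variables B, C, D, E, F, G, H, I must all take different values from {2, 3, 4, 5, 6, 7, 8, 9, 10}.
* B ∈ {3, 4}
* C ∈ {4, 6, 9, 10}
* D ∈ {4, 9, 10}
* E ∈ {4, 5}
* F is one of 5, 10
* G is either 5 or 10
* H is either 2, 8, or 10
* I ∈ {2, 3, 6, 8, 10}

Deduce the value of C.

6

F and G share exactly the 2 values {5, 10}; by pigeonhole those values go to them, so strike 5, 10 from C, D, E, H, I.
E has just one choice, so E = 4. So B, C, D can't be 4.
That leaves B = 3. Remove 3 from I.
That leaves D = 9. Remove 9 from C.
So C = 6.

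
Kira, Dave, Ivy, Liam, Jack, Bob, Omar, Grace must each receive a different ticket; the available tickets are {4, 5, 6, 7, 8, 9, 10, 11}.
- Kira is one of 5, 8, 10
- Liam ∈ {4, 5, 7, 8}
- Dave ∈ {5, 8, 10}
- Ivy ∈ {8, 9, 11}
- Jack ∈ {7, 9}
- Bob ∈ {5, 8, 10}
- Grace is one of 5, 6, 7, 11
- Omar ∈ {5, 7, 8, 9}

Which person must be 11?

The 8 variables draw from only 8 values {4, 5, 6, 7, 8, 9, 10, 11}, so each is used; only Liam can be 4, hence Liam = 4.
The 7 still-open variables together cover exactly {5, 6, 7, 8, 9, 10, 11} — 7 values for 7 variables — and 6 appears only in Grace's list, so Grace = 6.
Among the 6 still-open variables, 11 fits only Ivy (and all 6 values in {5, 7, 8, 9, 10, 11} must be used), so Ivy = 11.

Ivy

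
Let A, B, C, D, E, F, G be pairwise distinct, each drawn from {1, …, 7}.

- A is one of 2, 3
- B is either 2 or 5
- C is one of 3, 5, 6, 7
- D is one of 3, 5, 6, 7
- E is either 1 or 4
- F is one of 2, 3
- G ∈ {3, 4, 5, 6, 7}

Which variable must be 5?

B

The 7 variables together cover exactly {1, 2, 3, 4, 5, 6, 7} — 7 values for 7 variables — and 1 appears only in E's list, so E = 1.
The 6 still-open variables draw from only 6 values {2, 3, 4, 5, 6, 7}, so each is used; only G can be 4, hence G = 4.
A and F between them cover only {2, 3} — a naked pair. Remove those values from B, C, D.
So 5 goes to B.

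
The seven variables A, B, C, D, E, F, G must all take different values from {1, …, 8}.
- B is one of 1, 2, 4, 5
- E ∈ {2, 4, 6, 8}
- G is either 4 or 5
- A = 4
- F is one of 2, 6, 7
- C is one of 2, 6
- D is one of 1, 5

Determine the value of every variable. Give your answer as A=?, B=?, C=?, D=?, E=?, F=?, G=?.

A=4, B=2, C=6, D=1, E=8, F=7, G=5

A must be 4 (only option left). So B, E, G can't be 4.
G must be 5 (only option left). So B, D can't be 5.
D's domain is down to {1}, so D = 1. Eliminate 1 elsewhere: B.
B must be 2 (only option left). Eliminate 2 elsewhere: C, E, F.
That leaves C = 6. So E, F can't be 6.
E's domain is down to {8}, so E = 8.
That leaves F = 7.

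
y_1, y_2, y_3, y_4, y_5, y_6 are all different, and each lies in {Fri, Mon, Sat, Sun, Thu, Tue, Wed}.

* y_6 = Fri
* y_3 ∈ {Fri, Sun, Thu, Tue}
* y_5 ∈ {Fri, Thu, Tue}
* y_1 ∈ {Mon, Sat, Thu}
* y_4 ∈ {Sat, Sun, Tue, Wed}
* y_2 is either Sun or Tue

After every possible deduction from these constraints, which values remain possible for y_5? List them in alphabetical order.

y_6's domain is down to {Fri}, so y_6 = Fri. So y_3, y_5 can't be Fri.
y_2, y_3, y_5 share exactly the 3 values {Sun, Thu, Tue}; by pigeonhole those values go to them, so strike Sun, Thu, Tue from y_1, y_4.
No further eliminations apply; y_5 can still be any of Thu, Tue.

Thu, Tue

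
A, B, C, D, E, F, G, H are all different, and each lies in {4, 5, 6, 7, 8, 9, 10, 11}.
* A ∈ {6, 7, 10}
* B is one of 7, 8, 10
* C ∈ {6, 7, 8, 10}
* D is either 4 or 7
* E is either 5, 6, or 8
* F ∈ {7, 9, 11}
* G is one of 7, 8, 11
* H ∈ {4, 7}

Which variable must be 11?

G

The 8 variables draw from only 8 values {4, 5, 6, 7, 8, 9, 10, 11}, so each is used; only E can be 5, hence E = 5.
The 7 still-open variables together cover exactly {4, 6, 7, 8, 9, 10, 11} — 7 values for 7 variables — and 9 appears only in F's list, so F = 9.
The 6 still-open variables together cover exactly {4, 6, 7, 8, 10, 11} — 6 values for 6 variables — and 11 appears only in G's list, so G = 11.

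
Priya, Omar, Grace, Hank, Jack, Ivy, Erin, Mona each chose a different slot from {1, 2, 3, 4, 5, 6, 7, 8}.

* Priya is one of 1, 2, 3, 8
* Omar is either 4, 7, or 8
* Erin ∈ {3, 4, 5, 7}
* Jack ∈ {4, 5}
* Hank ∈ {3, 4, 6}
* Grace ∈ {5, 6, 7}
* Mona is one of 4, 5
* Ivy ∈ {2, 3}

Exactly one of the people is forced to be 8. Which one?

Among the 8 variables, 1 fits only Priya (and all 8 values in {1, 2, 3, 4, 5, 6, 7, 8} must be used), so Priya = 1.
Among the 7 still-open variables, 2 fits only Ivy (and all 7 values in {2, 3, 4, 5, 6, 7, 8} must be used), so Ivy = 2.
The 6 still-open variables draw from only 6 values {3, 4, 5, 6, 7, 8}, so each is used; only Omar can be 8, hence Omar = 8.

Omar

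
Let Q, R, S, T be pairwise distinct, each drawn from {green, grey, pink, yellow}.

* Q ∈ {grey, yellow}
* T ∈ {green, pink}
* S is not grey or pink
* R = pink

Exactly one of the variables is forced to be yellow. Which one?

S

R has just one choice, so R = pink. Eliminate pink elsewhere: T.
That leaves T = green. Eliminate green elsewhere: S.
So yellow goes to S.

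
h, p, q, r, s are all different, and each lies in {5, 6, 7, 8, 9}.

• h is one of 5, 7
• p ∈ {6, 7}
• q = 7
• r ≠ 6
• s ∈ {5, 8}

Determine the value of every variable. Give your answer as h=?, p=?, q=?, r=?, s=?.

q must be 7 (only option left). So h, p, r can't be 7.
h must be 5 (only option left). So r, s can't be 5.
p has just one choice, so p = 6.
s must be 8 (only option left). Strike 8 from r.
That leaves r = 9.

h=5, p=6, q=7, r=9, s=8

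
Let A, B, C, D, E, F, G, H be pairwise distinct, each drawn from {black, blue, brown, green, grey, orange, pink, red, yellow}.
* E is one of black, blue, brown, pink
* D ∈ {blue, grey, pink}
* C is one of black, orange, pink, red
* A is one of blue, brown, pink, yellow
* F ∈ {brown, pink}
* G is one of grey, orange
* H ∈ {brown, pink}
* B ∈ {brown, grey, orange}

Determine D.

Among the 8 variables, red fits only C (and all 8 values in {black, blue, brown, grey, orange, pink, red, yellow} must be used), so C = red.
The 7 still-open variables draw from only 7 values {black, blue, brown, grey, orange, pink, yellow}, so each is used; only E can be black, hence E = black.
The 6 still-open variables draw from only 6 values {blue, brown, grey, orange, pink, yellow}, so each is used; only A can be yellow, hence A = yellow.
The 5 still-open variables together cover exactly {blue, brown, grey, orange, pink} — 5 values for 5 variables — and blue appears only in D's list, so D = blue.

blue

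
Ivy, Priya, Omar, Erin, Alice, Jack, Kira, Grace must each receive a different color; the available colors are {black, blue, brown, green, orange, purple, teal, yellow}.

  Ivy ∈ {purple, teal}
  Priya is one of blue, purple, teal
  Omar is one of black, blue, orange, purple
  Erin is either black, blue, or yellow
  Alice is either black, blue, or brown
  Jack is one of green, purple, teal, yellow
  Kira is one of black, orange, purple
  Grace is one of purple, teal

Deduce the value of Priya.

Among the 8 variables, brown fits only Alice (and all 8 values in {black, blue, brown, green, orange, purple, teal, yellow} must be used), so Alice = brown.
Among the 7 still-open variables, green fits only Jack (and all 7 values in {black, blue, green, orange, purple, teal, yellow} must be used), so Jack = green.
The 6 still-open variables together cover exactly {black, blue, orange, purple, teal, yellow} — 6 values for 6 variables — and yellow appears only in Erin's list, so Erin = yellow.
Ivy and Grace between them cover only {purple, teal} — a naked pair. Remove those values from Priya, Omar, Kira.
So Priya = blue.

blue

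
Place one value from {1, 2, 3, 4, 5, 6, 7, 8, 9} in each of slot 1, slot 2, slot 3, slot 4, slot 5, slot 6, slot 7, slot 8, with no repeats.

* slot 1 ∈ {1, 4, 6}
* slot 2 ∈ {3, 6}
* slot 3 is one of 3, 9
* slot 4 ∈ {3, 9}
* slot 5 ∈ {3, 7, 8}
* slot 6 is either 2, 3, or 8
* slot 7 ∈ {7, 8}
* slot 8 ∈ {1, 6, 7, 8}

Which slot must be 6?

The 8 variables together cover exactly {1, 2, 3, 4, 6, 7, 8, 9} — 8 values for 8 variables — and 2 appears only in slot 6's list, so slot 6 = 2.
Among the 7 still-open variables, 4 fits only slot 1 (and all 7 values in {1, 3, 4, 6, 7, 8, 9} must be used), so slot 1 = 4.
The 6 still-open variables draw from only 6 values {1, 3, 6, 7, 8, 9}, so each is used; only slot 8 can be 1, hence slot 8 = 1.
Among the 5 still-open variables, 6 fits only slot 2 (and all 5 values in {3, 6, 7, 8, 9} must be used), so slot 2 = 6.

slot 2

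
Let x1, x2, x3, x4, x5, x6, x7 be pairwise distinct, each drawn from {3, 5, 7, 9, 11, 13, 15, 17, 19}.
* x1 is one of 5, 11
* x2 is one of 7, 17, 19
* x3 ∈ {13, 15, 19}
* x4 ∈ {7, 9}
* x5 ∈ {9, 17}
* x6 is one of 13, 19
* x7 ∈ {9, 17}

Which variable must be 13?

x6

x5 and x7 between them cover only {9, 17} — a naked pair. Remove those values from x2, x4.
x4 has just one choice, so x4 = 7. Eliminate 7 elsewhere: x2.
x2 must be 19 (only option left). So x3, x6 can't be 19.
So 13 goes to x6.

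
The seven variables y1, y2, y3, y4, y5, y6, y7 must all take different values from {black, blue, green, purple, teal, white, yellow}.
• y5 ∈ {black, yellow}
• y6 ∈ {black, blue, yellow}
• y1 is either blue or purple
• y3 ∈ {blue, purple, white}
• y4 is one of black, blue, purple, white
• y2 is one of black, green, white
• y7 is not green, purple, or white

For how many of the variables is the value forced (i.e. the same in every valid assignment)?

2

Among the 7 variables, green fits only y2 (and all 7 values in {black, blue, green, purple, teal, white, yellow} must be used), so y2 = green.
The 6 still-open variables draw from only 6 values {black, blue, purple, teal, white, yellow}, so each is used; only y7 can be teal, hence y7 = teal.
Determined: y2=green, y7=teal. The other variables each still have more than one consistent value. That makes 2.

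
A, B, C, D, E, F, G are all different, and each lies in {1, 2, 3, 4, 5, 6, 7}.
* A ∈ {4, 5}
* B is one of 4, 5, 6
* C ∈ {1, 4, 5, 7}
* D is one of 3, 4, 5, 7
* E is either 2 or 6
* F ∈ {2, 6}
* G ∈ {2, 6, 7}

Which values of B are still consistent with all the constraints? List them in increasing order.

4, 5

The 7 variables together cover exactly {1, 2, 3, 4, 5, 6, 7} — 7 values for 7 variables — and 1 appears only in C's list, so C = 1.
The 6 still-open variables together cover exactly {2, 3, 4, 5, 6, 7} — 6 values for 6 variables — and 3 appears only in D's list, so D = 3.
The 5 still-open variables together cover exactly {2, 4, 5, 6, 7} — 5 values for 5 variables — and 7 appears only in G's list, so G = 7.
E and F between them cover only {2, 6} — a naked pair. Remove those values from B.
No further eliminations apply; B can still be any of 4, 5.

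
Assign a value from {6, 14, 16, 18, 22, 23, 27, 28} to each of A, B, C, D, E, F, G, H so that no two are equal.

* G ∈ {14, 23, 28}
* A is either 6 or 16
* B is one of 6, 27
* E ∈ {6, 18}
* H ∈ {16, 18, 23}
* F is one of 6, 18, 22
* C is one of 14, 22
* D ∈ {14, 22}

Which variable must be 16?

A

The 8 variables together cover exactly {6, 14, 16, 18, 22, 23, 27, 28} — 8 values for 8 variables — and 27 appears only in B's list, so B = 27.
The 7 still-open variables draw from only 7 values {6, 14, 16, 18, 22, 23, 28}, so each is used; only G can be 28, hence G = 28.
Among the 6 still-open variables, 23 fits only H (and all 6 values in {6, 14, 16, 18, 22, 23} must be used), so H = 23.
The 5 still-open variables together cover exactly {6, 14, 16, 18, 22} — 5 values for 5 variables — and 16 appears only in A's list, so A = 16.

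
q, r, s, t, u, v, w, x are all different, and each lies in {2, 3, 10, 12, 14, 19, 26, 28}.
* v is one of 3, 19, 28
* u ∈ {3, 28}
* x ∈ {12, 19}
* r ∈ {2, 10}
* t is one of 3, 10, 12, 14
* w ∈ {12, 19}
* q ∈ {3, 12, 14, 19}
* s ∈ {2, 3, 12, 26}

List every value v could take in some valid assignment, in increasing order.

3, 28

Among the 8 variables, 26 fits only s (and all 8 values in {2, 3, 10, 12, 14, 19, 26, 28} must be used), so s = 26.
The 7 still-open variables draw from only 7 values {2, 3, 10, 12, 14, 19, 28}, so each is used; only r can be 2, hence r = 2.
The 6 still-open variables draw from only 6 values {3, 10, 12, 14, 19, 28}, so each is used; only t can be 10, hence t = 10.
Among the 5 still-open variables, 14 fits only q (and all 5 values in {3, 12, 14, 19, 28} must be used), so q = 14.
The 2 variables w and x are confined to {12, 19}, which locks those values in; drop them from v.
No further eliminations apply; v can still be any of 3, 28.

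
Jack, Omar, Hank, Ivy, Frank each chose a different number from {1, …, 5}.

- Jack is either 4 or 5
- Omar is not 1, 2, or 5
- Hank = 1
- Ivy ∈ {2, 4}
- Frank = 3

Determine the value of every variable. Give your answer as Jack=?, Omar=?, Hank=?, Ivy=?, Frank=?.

Hank has just one choice, so Hank = 1.
That leaves Frank = 3. Eliminate 3 elsewhere: Omar.
Omar's domain is down to {4}, so Omar = 4. Eliminate 4 elsewhere: Jack, Ivy.
Ivy's domain is down to {2}, so Ivy = 2.
Jack has just one choice, so Jack = 5.

Jack=5, Omar=4, Hank=1, Ivy=2, Frank=3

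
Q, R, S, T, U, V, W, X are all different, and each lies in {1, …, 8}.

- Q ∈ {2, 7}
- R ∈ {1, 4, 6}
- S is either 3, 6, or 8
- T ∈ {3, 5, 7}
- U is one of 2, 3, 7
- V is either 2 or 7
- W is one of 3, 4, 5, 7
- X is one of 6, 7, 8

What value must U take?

3

Among the 8 variables, 1 fits only R (and all 8 values in {1, 2, 3, 4, 5, 6, 7, 8} must be used), so R = 1.
The 7 still-open variables draw from only 7 values {2, 3, 4, 5, 6, 7, 8}, so each is used; only W can be 4, hence W = 4.
Among the 6 still-open variables, 5 fits only T (and all 6 values in {2, 3, 5, 6, 7, 8} must be used), so T = 5.
The 2 variables Q and V are confined to {2, 7}, which locks those values in; drop them from U, X.
So U = 3.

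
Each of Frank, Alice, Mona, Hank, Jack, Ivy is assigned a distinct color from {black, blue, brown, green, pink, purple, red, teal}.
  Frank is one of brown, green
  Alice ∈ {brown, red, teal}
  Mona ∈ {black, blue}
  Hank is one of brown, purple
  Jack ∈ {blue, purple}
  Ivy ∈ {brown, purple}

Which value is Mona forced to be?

black

Hank and Ivy between them cover only {brown, purple} — a naked pair. Remove those values from Frank, Alice, Jack.
Frank has just one choice, so Frank = green.
Jack has just one choice, so Jack = blue. Strike blue from Mona.
So Mona = black.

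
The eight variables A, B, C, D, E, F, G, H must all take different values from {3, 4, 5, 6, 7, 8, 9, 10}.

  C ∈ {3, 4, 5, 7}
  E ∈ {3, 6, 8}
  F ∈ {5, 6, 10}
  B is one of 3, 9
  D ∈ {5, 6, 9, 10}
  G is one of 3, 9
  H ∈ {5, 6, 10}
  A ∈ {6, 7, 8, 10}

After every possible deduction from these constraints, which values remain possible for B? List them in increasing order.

3, 9

Among the 8 variables, 4 fits only C (and all 8 values in {3, 4, 5, 6, 7, 8, 9, 10} must be used), so C = 4.
The 7 still-open variables draw from only 7 values {3, 5, 6, 7, 8, 9, 10}, so each is used; only A can be 7, hence A = 7.
The 6 still-open variables together cover exactly {3, 5, 6, 8, 9, 10} — 6 values for 6 variables — and 8 appears only in E's list, so E = 8.
The 2 variables B and G are confined to {3, 9}, which locks those values in; drop them from D.
No further eliminations apply; B can still be any of 3, 9.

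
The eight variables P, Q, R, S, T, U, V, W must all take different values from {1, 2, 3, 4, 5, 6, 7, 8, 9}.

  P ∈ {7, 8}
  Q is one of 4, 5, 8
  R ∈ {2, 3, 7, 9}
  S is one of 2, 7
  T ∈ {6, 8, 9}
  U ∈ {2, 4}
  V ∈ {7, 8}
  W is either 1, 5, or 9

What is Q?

The 2 variables P and V are confined to {7, 8}, which locks those values in; drop them from Q, R, S, T.
That leaves S = 2. Strike 2 from R, U.
U's domain is down to {4}, so U = 4. So Q can't be 4.
So Q = 5.

5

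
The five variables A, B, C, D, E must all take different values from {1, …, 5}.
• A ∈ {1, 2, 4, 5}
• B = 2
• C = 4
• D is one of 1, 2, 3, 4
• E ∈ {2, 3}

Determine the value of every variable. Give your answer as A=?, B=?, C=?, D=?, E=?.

A=5, B=2, C=4, D=1, E=3

B has just one choice, so B = 2. So A, D, E can't be 2.
That leaves C = 4. Remove 4 from A, D.
E's domain is down to {3}, so E = 3. Remove 3 from D.
D must be 1 (only option left). Eliminate 1 elsewhere: A.
That leaves A = 5.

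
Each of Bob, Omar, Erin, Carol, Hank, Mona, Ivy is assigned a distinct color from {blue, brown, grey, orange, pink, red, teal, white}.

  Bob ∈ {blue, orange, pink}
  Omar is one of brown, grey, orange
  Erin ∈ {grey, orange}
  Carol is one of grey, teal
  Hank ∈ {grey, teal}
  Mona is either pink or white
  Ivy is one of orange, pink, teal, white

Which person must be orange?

The 7 variables together cover exactly {blue, brown, grey, orange, pink, teal, white} — 7 values for 7 variables — and blue appears only in Bob's list, so Bob = blue.
Among the 6 still-open variables, brown fits only Omar (and all 6 values in {brown, grey, orange, pink, teal, white} must be used), so Omar = brown.
The 2 variables Carol and Hank are confined to {grey, teal}, which locks those values in; drop them from Erin, Ivy.
So orange goes to Erin.

Erin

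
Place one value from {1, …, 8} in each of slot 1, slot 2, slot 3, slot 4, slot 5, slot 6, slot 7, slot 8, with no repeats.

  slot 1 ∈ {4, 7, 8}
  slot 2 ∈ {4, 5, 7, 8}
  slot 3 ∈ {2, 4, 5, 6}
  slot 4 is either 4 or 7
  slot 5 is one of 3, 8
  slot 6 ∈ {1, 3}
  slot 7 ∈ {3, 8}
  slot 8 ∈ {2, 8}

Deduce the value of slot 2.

5

The 8 variables together cover exactly {1, 2, 3, 4, 5, 6, 7, 8} — 8 values for 8 variables — and 1 appears only in slot 6's list, so slot 6 = 1.
The 7 still-open variables together cover exactly {2, 3, 4, 5, 6, 7, 8} — 7 values for 7 variables — and 6 appears only in slot 3's list, so slot 3 = 6.
The 6 still-open variables together cover exactly {2, 3, 4, 5, 7, 8} — 6 values for 6 variables — and 2 appears only in slot 8's list, so slot 8 = 2.
Among the 5 still-open variables, 5 fits only slot 2 (and all 5 values in {3, 4, 5, 7, 8} must be used), so slot 2 = 5.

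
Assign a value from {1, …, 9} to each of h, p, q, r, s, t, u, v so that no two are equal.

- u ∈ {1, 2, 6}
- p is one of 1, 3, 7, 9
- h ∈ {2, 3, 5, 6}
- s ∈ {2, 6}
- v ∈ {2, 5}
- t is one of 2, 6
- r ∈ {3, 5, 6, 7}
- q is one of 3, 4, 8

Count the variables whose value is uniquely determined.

s and t share exactly the 2 values {2, 6}; by pigeonhole those values go to them, so strike 2, 6 from h, r, u, v.
u must be 1 (only option left). Eliminate 1 elsewhere: p.
That leaves v = 5. Eliminate 5 elsewhere: h, r.
h must be 3 (only option left). Eliminate 3 elsewhere: p, q, r.
r has just one choice, so r = 7. So p can't be 7.
That leaves p = 9.
Determined: h=3, p=9, r=7, u=1, v=5. The other variables each still have more than one consistent value. That makes 5.

5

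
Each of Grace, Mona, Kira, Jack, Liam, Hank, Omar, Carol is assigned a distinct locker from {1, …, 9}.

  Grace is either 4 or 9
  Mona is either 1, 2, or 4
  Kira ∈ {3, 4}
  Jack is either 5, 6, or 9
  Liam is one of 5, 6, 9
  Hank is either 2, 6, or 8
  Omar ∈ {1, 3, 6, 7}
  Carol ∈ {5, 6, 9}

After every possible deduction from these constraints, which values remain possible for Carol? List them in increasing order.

Jack, Liam, Carol between them cover only {5, 6, 9} — a naked triple. Remove those values from Grace, Hank, Omar.
Grace has just one choice, so Grace = 4. Strike 4 from Mona, Kira.
That leaves Kira = 3. Eliminate 3 elsewhere: Omar.
No further eliminations apply; Carol can still be any of 5, 6, 9.

5, 6, 9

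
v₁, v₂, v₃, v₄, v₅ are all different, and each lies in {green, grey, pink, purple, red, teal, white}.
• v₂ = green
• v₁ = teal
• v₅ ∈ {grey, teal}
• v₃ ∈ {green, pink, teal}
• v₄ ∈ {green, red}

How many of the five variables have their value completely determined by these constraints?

v₁ has just one choice, so v₁ = teal. So v₃, v₅ can't be teal.
That leaves v₂ = green. Remove green from v₃, v₄.
v₃'s domain is down to {pink}, so v₃ = pink.
v₄ must be red (only option left).
v₅'s domain is down to {grey}, so v₅ = grey.
Every variable is fixed: v₁=teal, v₂=green, v₃=pink, v₄=red, v₅=grey. That makes 5.

5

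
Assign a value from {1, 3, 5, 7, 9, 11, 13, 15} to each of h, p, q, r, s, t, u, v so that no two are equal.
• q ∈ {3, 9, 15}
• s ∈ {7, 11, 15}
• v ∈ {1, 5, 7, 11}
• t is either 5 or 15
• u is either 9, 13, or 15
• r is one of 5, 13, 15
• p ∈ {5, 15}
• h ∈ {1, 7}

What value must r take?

Among the 8 variables, 3 fits only q (and all 8 values in {1, 3, 5, 7, 9, 11, 13, 15} must be used), so q = 3.
The 7 still-open variables together cover exactly {1, 5, 7, 9, 11, 13, 15} — 7 values for 7 variables — and 9 appears only in u's list, so u = 9.
The 6 still-open variables draw from only 6 values {1, 5, 7, 11, 13, 15}, so each is used; only r can be 13, hence r = 13.

13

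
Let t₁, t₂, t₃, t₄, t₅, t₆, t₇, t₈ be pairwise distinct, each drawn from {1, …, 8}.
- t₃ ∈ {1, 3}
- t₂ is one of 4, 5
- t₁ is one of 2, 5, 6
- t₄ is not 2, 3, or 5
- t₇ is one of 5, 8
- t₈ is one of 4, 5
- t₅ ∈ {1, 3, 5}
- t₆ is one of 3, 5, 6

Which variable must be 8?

The 8 variables together cover exactly {1, 2, 3, 4, 5, 6, 7, 8} — 8 values for 8 variables — and 2 appears only in t₁'s list, so t₁ = 2.
The 7 still-open variables draw from only 7 values {1, 3, 4, 5, 6, 7, 8}, so each is used; only t₄ can be 7, hence t₄ = 7.
Among the 6 still-open variables, 6 fits only t₆ (and all 6 values in {1, 3, 4, 5, 6, 8} must be used), so t₆ = 6.
The 5 still-open variables together cover exactly {1, 3, 4, 5, 8} — 5 values for 5 variables — and 8 appears only in t₇'s list, so t₇ = 8.

t₇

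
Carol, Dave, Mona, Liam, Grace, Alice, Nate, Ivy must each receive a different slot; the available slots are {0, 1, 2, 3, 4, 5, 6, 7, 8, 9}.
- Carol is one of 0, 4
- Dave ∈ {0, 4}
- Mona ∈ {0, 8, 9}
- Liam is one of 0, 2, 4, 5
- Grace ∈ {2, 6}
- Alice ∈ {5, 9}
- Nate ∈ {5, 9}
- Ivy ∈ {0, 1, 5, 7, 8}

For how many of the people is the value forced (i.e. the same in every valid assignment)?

3

Carol and Dave between them cover only {0, 4} — a naked pair. Remove those values from Mona, Liam, Ivy.
The 2 variables Alice and Nate are confined to {5, 9}, which locks those values in; drop them from Mona, Liam, Ivy.
That leaves Mona = 8. Remove 8 from Ivy.
Liam must be 2 (only option left). So Grace can't be 2.
That leaves Grace = 6.
Determined: Mona=8, Liam=2, Grace=6. The other people each still have more than one consistent value. That makes 3.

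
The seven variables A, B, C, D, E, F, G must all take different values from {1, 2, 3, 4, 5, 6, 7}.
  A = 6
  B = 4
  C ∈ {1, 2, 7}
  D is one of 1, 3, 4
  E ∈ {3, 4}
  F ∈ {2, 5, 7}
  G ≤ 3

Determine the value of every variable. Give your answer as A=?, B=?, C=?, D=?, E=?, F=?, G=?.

A's domain is down to {6}, so A = 6.
B has just one choice, so B = 4. Remove 4 from D, E.
E has just one choice, so E = 3. Remove 3 from D, G.
D must be 1 (only option left). Eliminate 1 elsewhere: C, G.
G must be 2 (only option left). Strike 2 from C, F.
That leaves C = 7. Strike 7 from F.
F must be 5 (only option left).

A=6, B=4, C=7, D=1, E=3, F=5, G=2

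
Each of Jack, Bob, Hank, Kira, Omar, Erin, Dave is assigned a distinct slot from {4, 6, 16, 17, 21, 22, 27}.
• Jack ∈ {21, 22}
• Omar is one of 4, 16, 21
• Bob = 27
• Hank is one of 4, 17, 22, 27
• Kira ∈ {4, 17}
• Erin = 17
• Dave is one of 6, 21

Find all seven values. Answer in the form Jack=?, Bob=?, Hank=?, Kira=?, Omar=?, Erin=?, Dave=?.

Jack=21, Bob=27, Hank=22, Kira=4, Omar=16, Erin=17, Dave=6

Bob must be 27 (only option left). Strike 27 from Hank.
Erin has just one choice, so Erin = 17. So Hank, Kira can't be 17.
That leaves Kira = 4. So Hank, Omar can't be 4.
That leaves Hank = 22. Eliminate 22 elsewhere: Jack.
That leaves Jack = 21. Eliminate 21 elsewhere: Omar, Dave.
Omar's domain is down to {16}, so Omar = 16.
Dave has just one choice, so Dave = 6.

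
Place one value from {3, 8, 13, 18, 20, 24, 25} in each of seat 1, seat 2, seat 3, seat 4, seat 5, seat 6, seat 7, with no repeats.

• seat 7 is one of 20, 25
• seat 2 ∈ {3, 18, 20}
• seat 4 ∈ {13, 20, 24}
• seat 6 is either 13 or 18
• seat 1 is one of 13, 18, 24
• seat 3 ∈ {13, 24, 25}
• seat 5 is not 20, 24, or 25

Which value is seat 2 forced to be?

3

Among the 7 variables, 8 fits only seat 5 (and all 7 values in {3, 8, 13, 18, 20, 24, 25} must be used), so seat 5 = 8.
Among the 6 still-open variables, 3 fits only seat 2 (and all 6 values in {3, 13, 18, 20, 24, 25} must be used), so seat 2 = 3.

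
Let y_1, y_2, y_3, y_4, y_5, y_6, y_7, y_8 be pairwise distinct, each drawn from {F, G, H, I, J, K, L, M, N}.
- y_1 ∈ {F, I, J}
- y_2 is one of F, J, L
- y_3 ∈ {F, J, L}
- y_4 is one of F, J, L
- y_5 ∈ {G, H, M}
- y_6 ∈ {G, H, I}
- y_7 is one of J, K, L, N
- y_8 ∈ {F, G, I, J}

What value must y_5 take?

M

The 3 variables y_2, y_3, y_4 are confined to {F, J, L}, which locks those values in; drop them from y_1, y_7, y_8.
y_1 must be I (only option left). Remove I from y_6, y_8.
y_8 must be G (only option left). Remove G from y_5, y_6.
y_6 must be H (only option left). Strike H from y_5.
So y_5 = M.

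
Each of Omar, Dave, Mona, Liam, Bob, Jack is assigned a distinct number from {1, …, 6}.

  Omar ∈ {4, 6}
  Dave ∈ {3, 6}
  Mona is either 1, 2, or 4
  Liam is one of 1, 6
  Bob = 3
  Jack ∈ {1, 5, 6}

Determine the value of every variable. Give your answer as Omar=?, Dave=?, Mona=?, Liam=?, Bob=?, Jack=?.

Bob's domain is down to {3}, so Bob = 3. Strike 3 from Dave.
Dave must be 6 (only option left). So Omar, Liam, Jack can't be 6.
That leaves Liam = 1. So Mona, Jack can't be 1.
Jack must be 5 (only option left).
That leaves Omar = 4. Remove 4 from Mona.
Mona must be 2 (only option left).

Omar=4, Dave=6, Mona=2, Liam=1, Bob=3, Jack=5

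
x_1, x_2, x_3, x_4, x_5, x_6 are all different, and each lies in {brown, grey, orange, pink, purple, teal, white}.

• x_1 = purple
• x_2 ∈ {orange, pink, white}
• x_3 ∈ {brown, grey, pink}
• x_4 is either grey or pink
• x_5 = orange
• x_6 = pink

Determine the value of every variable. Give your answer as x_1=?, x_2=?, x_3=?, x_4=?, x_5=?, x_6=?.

x_1=purple, x_2=white, x_3=brown, x_4=grey, x_5=orange, x_6=pink

x_1 must be purple (only option left).
x_5 must be orange (only option left). Remove orange from x_2.
x_6 has just one choice, so x_6 = pink. Strike pink from x_2, x_3, x_4.
x_2 has just one choice, so x_2 = white.
That leaves x_4 = grey. So x_3 can't be grey.
x_3 has just one choice, so x_3 = brown.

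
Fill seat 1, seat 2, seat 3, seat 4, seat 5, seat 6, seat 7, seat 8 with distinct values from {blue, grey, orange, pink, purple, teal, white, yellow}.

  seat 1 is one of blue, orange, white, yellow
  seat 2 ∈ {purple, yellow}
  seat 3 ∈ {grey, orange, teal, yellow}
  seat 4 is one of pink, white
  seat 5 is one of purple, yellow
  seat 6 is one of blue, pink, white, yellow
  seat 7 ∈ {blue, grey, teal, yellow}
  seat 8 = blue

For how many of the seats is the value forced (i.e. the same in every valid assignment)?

seat 8 has just one choice, so seat 8 = blue. So seat 1, seat 6, seat 7 can't be blue.
seat 2 and seat 5 share exactly the 2 values {purple, yellow}; by pigeonhole those values go to them, so strike purple, yellow from seat 1, seat 3, seat 6, seat 7.
The 2 variables seat 4 and seat 6 are confined to {pink, white}, which locks those values in; drop them from seat 1.
That leaves seat 1 = orange. Remove orange from seat 3.
Determined: seat 1=orange, seat 8=blue. The other seats each still have more than one consistent value. That makes 2.

2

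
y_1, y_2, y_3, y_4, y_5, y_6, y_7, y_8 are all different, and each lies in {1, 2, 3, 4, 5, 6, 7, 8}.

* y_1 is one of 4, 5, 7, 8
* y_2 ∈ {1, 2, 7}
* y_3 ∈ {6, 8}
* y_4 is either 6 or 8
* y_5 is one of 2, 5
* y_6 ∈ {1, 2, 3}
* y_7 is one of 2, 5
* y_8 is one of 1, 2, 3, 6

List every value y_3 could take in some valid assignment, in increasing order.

6, 8

The 8 variables draw from only 8 values {1, 2, 3, 4, 5, 6, 7, 8}, so each is used; only y_1 can be 4, hence y_1 = 4.
The 7 still-open variables together cover exactly {1, 2, 3, 5, 6, 7, 8} — 7 values for 7 variables — and 7 appears only in y_2's list, so y_2 = 7.
The 2 variables y_3 and y_4 are confined to {6, 8}, which locks those values in; drop them from y_8.
y_5 and y_7 between them cover only {2, 5} — a naked pair. Remove those values from y_6, y_8.
No further eliminations apply; y_3 can still be any of 6, 8.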